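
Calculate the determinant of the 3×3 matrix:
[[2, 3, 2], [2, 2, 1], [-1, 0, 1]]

Expansion along first row:
det = 2·det([[2,1],[0,1]]) - 3·det([[2,1],[-1,1]]) + 2·det([[2,2],[-1,0]])
    = 2·(2·1 - 1·0) - 3·(2·1 - 1·-1) + 2·(2·0 - 2·-1)
    = 2·2 - 3·3 + 2·2
    = 4 + -9 + 4 = -1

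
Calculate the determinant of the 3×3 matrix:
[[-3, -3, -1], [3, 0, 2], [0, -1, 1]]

Expansion along first row:
det = -3·det([[0,2],[-1,1]]) - -3·det([[3,2],[0,1]]) + -1·det([[3,0],[0,-1]])
    = -3·(0·1 - 2·-1) - -3·(3·1 - 2·0) + -1·(3·-1 - 0·0)
    = -3·2 - -3·3 + -1·-3
    = -6 + 9 + 3 = 6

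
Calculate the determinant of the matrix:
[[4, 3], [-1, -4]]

For a 2×2 matrix [[a, b], [c, d]], det = ad - bc
det = (4)(-4) - (3)(-1) = -16 - -3 = -13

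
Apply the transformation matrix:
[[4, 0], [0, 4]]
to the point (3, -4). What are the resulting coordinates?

Matrix multiplication:
[[4, 0], [0, 4]] × [3, -4]ᵀ
= [(4)(3) + (0)(-4), (0)(3) + (4)(-4)]ᵀ
= [12, -16]ᵀ
Result: (12, -16)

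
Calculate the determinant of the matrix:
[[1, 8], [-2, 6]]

For a 2×2 matrix [[a, b], [c, d]], det = ad - bc
det = (1)(6) - (8)(-2) = 6 - -16 = 22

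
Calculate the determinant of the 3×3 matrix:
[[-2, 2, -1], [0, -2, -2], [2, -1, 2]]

Expansion along first row:
det = -2·det([[-2,-2],[-1,2]]) - 2·det([[0,-2],[2,2]]) + -1·det([[0,-2],[2,-1]])
    = -2·(-2·2 - -2·-1) - 2·(0·2 - -2·2) + -1·(0·-1 - -2·2)
    = -2·-6 - 2·4 + -1·4
    = 12 + -8 + -4 = 0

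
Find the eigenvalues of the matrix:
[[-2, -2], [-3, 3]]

Characteristic equation: det(A - λI) = 0
λ² - (trace)λ + (det) = 0
trace = -2 + 3 = 1, det = (-2)(3) - (-2)(-3) = -12
λ² - (1)λ + (-12) = 0
λ = (1 ± √((1)² - 4·(-12))) / 2 = (1 ± √49) / 2
Solving: λ = -3, 4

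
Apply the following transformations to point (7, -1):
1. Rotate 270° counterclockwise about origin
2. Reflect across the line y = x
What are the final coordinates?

Step 1: Rotate 270° → (-1, -7)
Step 2: Reflect across line y = x → (-7, -1)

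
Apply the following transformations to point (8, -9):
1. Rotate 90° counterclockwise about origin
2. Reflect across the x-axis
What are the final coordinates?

Step 1: Rotate 90° → (9, 8)
Step 2: Reflect across x-axis → (9, -8)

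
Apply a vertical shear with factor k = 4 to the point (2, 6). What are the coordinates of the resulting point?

Shear matrix for vertical shear with factor k = 4:
[[1, 0], [4, 1]]
Result: (2, 6) → (2, 14)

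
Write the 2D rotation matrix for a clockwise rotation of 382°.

Rotation matrix formula: [[cos θ, -sin θ], [sin θ, cos θ]]
A clockwise rotation by 382° is equivalent to a counterclockwise rotation by -382°.
For θ = -382°:
cos(-382°) = 0.9272
sin(-382°) = -0.3746
Result: [[0.9272, 0.3746], [-0.3746, 0.9272]]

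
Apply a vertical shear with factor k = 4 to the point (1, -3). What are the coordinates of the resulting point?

Shear matrix for vertical shear with factor k = 4:
[[1, 0], [4, 1]]
Result: (1, -3) → (1, 1)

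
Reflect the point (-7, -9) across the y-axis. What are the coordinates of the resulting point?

Reflection across y-axis: (-7, -9) → (7, -9)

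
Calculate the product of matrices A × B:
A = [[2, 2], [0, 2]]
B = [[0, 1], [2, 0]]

Matrix multiplication:
C[0][0] = 2×0 + 2×2 = 4
C[0][1] = 2×1 + 2×0 = 2
C[1][0] = 0×0 + 2×2 = 4
C[1][1] = 0×1 + 2×0 = 0
Result: [[4, 2], [4, 0]]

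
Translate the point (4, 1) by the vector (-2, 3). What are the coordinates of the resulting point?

Translation by (-2, 3) (homogeneous matrix [[1, 0, -2], [0, 1, 3], [0, 0, 1]]):
x' = 4 + -2 = 2
y' = 1 + 3 = 4
Result: (2, 4)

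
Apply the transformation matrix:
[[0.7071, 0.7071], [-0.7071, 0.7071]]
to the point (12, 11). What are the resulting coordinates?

Matrix multiplication:
[[0.7071, 0.7071], [-0.7071, 0.7071]] × [12, 11]ᵀ
= [(0.7071)(12) + (0.7071)(11), (-0.7071)(12) + (0.7071)(11)]ᵀ
= [16.2633, -0.7071]ᵀ
Result: (16.2633, -0.7071)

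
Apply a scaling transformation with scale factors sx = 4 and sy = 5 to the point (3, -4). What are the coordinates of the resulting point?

Scaling matrix:
[[4, 0], [0, 5]]
Result: (3 × 4, -4 × 5) = (12, -20)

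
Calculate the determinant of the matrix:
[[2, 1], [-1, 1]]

For a 2×2 matrix [[a, b], [c, d]], det = ad - bc
det = (2)(1) - (1)(-1) = 2 - -1 = 3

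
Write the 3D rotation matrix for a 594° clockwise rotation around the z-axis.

Rotation matrix for clockwise 594° around z-axis:
A clockwise rotation by 594° is a counterclockwise rotation by -594°.
cos(-594°) = -0.5878, sin(-594°) = 0.8090
Result: [[-0.5878, -0.8090, 0], [0.8090, -0.5878, 0], [0, 0, 1]]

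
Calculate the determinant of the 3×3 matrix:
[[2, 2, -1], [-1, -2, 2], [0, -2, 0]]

Expansion along first row:
det = 2·det([[-2,2],[-2,0]]) - 2·det([[-1,2],[0,0]]) + -1·det([[-1,-2],[0,-2]])
    = 2·(-2·0 - 2·-2) - 2·(-1·0 - 2·0) + -1·(-1·-2 - -2·0)
    = 2·4 - 2·0 + -1·2
    = 8 + 0 + -2 = 6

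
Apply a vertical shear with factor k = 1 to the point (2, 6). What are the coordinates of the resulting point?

Shear matrix for vertical shear with factor k = 1:
[[1, 0], [1, 1]]
Result: (2, 6) → (2, 8)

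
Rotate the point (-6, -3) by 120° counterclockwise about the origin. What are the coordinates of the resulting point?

Rotation matrix for 120°: [[cos 120°, -sin 120°], [sin 120°, cos 120°]] ≈ [[-0.500000, -0.866025], [0.866025, -0.500000]]
[[-0.500000, -0.866025], [0.866025, -0.500000]] × [-6, -3]ᵀ ≈ [5.5981, -3.6962]ᵀ
Result: (5.5981, -3.6962)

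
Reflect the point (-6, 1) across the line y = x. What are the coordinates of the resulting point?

Reflection across line y = x: (-6, 1) → (1, -6)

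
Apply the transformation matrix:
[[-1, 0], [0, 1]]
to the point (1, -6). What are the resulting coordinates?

Matrix multiplication:
[[-1, 0], [0, 1]] × [1, -6]ᵀ
= [(-1)(1) + (0)(-6), (0)(1) + (1)(-6)]ᵀ
= [-1, -6]ᵀ
Result: (-1, -6)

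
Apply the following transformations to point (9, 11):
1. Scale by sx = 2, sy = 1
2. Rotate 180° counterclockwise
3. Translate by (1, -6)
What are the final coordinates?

Step 1: Scale → (18, 11)
Step 2: Rotate 180° → (-18, -11)
Step 3: Translate → (-17, -17)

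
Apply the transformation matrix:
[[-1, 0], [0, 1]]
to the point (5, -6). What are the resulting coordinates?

Matrix multiplication:
[[-1, 0], [0, 1]] × [5, -6]ᵀ
= [(-1)(5) + (0)(-6), (0)(5) + (1)(-6)]ᵀ
= [-5, -6]ᵀ
Result: (-5, -6)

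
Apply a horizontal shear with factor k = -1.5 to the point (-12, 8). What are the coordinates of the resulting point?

Shear matrix for horizontal shear with factor k = -1.5:
[[1, -1.50], [0, 1]]
Result: (-12, 8) → (-24, 8)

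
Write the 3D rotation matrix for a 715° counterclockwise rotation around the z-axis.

Rotation matrix for counterclockwise 715° around z-axis:
cos(715°) = 0.9962, sin(715°) = -0.0872
Result: [[0.9962, 0.0872, 0], [-0.0872, 0.9962, 0], [0, 0, 1]]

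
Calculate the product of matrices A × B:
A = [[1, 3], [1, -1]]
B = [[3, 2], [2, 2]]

Matrix multiplication:
C[0][0] = 1×3 + 3×2 = 9
C[0][1] = 1×2 + 3×2 = 8
C[1][0] = 1×3 + -1×2 = 1
C[1][1] = 1×2 + -1×2 = 0
Result: [[9, 8], [1, 0]]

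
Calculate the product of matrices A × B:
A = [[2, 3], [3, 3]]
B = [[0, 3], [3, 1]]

Matrix multiplication:
C[0][0] = 2×0 + 3×3 = 9
C[0][1] = 2×3 + 3×1 = 9
C[1][0] = 3×0 + 3×3 = 9
C[1][1] = 3×3 + 3×1 = 12
Result: [[9, 9], [9, 12]]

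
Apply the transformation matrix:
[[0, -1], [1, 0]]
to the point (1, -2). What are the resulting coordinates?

Matrix multiplication:
[[0, -1], [1, 0]] × [1, -2]ᵀ
= [(0)(1) + (-1)(-2), (1)(1) + (0)(-2)]ᵀ
= [2, 1]ᵀ
Result: (2, 1)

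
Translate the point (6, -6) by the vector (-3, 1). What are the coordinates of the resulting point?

Translation by (-3, 1) (homogeneous matrix [[1, 0, -3], [0, 1, 1], [0, 0, 1]]):
x' = 6 + -3 = 3
y' = -6 + 1 = -5
Result: (3, -5)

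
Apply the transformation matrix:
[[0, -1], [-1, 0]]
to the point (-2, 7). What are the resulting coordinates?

Matrix multiplication:
[[0, -1], [-1, 0]] × [-2, 7]ᵀ
= [(0)(-2) + (-1)(7), (-1)(-2) + (0)(7)]ᵀ
= [-7, 2]ᵀ
Result: (-7, 2)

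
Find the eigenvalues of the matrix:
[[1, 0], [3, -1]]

Characteristic equation: det(A - λI) = 0
λ² - (trace)λ + (det) = 0
trace = 1 + -1 = 0, det = (1)(-1) - (0)(3) = -1
λ² - (0)λ + (-1) = 0
λ = (0 ± √((0)² - 4·(-1))) / 2 = (0 ± √4) / 2
Solving: λ = -1, 1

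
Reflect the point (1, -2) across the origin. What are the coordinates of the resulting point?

Reflection across origin: (1, -2) → (-1, 2)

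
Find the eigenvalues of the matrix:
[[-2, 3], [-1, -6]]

Characteristic equation: det(A - λI) = 0
λ² - (trace)λ + (det) = 0
trace = -2 + -6 = -8, det = (-2)(-6) - (3)(-1) = 15
λ² - (-8)λ + (15) = 0
λ = (-8 ± √((-8)² - 4·(15))) / 2 = (-8 ± √4) / 2
Solving: λ = -5, -3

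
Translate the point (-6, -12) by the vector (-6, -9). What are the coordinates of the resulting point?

Translation by (-6, -9) (homogeneous matrix [[1, 0, -6], [0, 1, -9], [0, 0, 1]]):
x' = -6 + -6 = -12
y' = -12 + -9 = -21
Result: (-12, -21)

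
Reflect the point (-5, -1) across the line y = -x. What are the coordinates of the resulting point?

Reflection across line y = -x: (-5, -1) → (1, 5)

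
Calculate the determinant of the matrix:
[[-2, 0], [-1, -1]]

For a 2×2 matrix [[a, b], [c, d]], det = ad - bc
det = (-2)(-1) - (0)(-1) = 2 - 0 = 2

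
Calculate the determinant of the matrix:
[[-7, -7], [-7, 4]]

For a 2×2 matrix [[a, b], [c, d]], det = ad - bc
det = (-7)(4) - (-7)(-7) = -28 - 49 = -77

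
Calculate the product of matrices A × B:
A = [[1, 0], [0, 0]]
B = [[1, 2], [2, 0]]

Matrix multiplication:
C[0][0] = 1×1 + 0×2 = 1
C[0][1] = 1×2 + 0×0 = 2
C[1][0] = 0×1 + 0×2 = 0
C[1][1] = 0×2 + 0×0 = 0
Result: [[1, 2], [0, 0]]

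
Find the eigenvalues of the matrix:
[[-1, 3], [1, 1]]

Characteristic equation: det(A - λI) = 0
λ² - (trace)λ + (det) = 0
trace = -1 + 1 = 0, det = (-1)(1) - (3)(1) = -4
λ² - (0)λ + (-4) = 0
λ = (0 ± √((0)² - 4·(-4))) / 2 = (0 ± √16) / 2
Solving: λ = -2, 2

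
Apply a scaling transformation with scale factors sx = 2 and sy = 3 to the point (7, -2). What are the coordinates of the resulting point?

Scaling matrix:
[[2, 0], [0, 3]]
Result: (7 × 2, -2 × 3) = (14, -6)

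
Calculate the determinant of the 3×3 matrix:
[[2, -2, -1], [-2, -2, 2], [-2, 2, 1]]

Expansion along first row:
det = 2·det([[-2,2],[2,1]]) - -2·det([[-2,2],[-2,1]]) + -1·det([[-2,-2],[-2,2]])
    = 2·(-2·1 - 2·2) - -2·(-2·1 - 2·-2) + -1·(-2·2 - -2·-2)
    = 2·-6 - -2·2 + -1·-8
    = -12 + 4 + 8 = 0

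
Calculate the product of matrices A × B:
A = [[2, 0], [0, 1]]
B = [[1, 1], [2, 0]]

Matrix multiplication:
C[0][0] = 2×1 + 0×2 = 2
C[0][1] = 2×1 + 0×0 = 2
C[1][0] = 0×1 + 1×2 = 2
C[1][1] = 0×1 + 1×0 = 0
Result: [[2, 2], [2, 0]]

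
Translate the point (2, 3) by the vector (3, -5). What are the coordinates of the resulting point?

Translation by (3, -5) (homogeneous matrix [[1, 0, 3], [0, 1, -5], [0, 0, 1]]):
x' = 2 + 3 = 5
y' = 3 + -5 = -2
Result: (5, -2)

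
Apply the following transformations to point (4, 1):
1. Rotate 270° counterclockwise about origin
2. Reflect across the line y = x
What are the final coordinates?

Step 1: Rotate 270° → (1, -4)
Step 2: Reflect across line y = x → (-4, 1)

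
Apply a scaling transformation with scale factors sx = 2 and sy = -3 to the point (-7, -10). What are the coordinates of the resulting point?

Scaling matrix:
[[2, 0], [0, -3]]
Result: (-7 × 2, -10 × -3) = (-14, 30)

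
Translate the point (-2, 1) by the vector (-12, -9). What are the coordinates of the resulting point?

Translation by (-12, -9) (homogeneous matrix [[1, 0, -12], [0, 1, -9], [0, 0, 1]]):
x' = -2 + -12 = -14
y' = 1 + -9 = -8
Result: (-14, -8)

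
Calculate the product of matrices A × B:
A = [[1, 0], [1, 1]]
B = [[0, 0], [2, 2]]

Matrix multiplication:
C[0][0] = 1×0 + 0×2 = 0
C[0][1] = 1×0 + 0×2 = 0
C[1][0] = 1×0 + 1×2 = 2
C[1][1] = 1×0 + 1×2 = 2
Result: [[0, 0], [2, 2]]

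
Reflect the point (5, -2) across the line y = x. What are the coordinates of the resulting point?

Reflection across line y = x: (5, -2) → (-2, 5)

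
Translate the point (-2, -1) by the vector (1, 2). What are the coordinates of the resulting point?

Translation by (1, 2) (homogeneous matrix [[1, 0, 1], [0, 1, 2], [0, 0, 1]]):
x' = -2 + 1 = -1
y' = -1 + 2 = 1
Result: (-1, 1)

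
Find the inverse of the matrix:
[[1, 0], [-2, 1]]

For [[a,b],[c,d]], inverse = (1/det)·[[d,-b],[-c,a]]
det = (1)(1) - (0)(-2) = 1 - 0 = 1
Inverse = [[1, 0], [2, 1]]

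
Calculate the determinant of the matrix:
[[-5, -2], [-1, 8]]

For a 2×2 matrix [[a, b], [c, d]], det = ad - bc
det = (-5)(8) - (-2)(-1) = -40 - 2 = -42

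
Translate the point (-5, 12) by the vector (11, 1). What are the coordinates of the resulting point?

Translation by (11, 1) (homogeneous matrix [[1, 0, 11], [0, 1, 1], [0, 0, 1]]):
x' = -5 + 11 = 6
y' = 12 + 1 = 13
Result: (6, 13)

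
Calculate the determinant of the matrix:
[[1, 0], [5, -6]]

For a 2×2 matrix [[a, b], [c, d]], det = ad - bc
det = (1)(-6) - (0)(5) = -6 - 0 = -6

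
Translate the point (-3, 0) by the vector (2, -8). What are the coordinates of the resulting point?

Translation by (2, -8) (homogeneous matrix [[1, 0, 2], [0, 1, -8], [0, 0, 1]]):
x' = -3 + 2 = -1
y' = 0 + -8 = -8
Result: (-1, -8)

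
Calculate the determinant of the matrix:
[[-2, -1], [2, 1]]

For a 2×2 matrix [[a, b], [c, d]], det = ad - bc
det = (-2)(1) - (-1)(2) = -2 - -2 = 0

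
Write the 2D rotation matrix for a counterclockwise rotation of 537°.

Rotation matrix formula: [[cos θ, -sin θ], [sin θ, cos θ]]
For θ = 537°:
cos(537°) = -0.9986
sin(537°) = 0.0523
Result: [[-0.9986, -0.0523], [0.0523, -0.9986]]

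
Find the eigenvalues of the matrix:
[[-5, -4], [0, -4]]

Characteristic equation: det(A - λI) = 0
λ² - (trace)λ + (det) = 0
trace = -5 + -4 = -9, det = (-5)(-4) - (-4)(0) = 20
λ² - (-9)λ + (20) = 0
λ = (-9 ± √((-9)² - 4·(20))) / 2 = (-9 ± √1) / 2
Solving: λ = -5, -4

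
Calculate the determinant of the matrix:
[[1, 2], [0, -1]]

For a 2×2 matrix [[a, b], [c, d]], det = ad - bc
det = (1)(-1) - (2)(0) = -1 - 0 = -1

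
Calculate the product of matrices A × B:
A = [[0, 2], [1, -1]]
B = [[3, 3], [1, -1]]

Matrix multiplication:
C[0][0] = 0×3 + 2×1 = 2
C[0][1] = 0×3 + 2×-1 = -2
C[1][0] = 1×3 + -1×1 = 2
C[1][1] = 1×3 + -1×-1 = 4
Result: [[2, -2], [2, 4]]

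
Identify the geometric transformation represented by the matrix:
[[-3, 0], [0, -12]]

This matrix represents: non-uniform scaling by sx = -3, sy = -12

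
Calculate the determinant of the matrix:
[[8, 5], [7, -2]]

For a 2×2 matrix [[a, b], [c, d]], det = ad - bc
det = (8)(-2) - (5)(7) = -16 - 35 = -51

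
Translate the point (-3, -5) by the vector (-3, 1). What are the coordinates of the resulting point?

Translation by (-3, 1) (homogeneous matrix [[1, 0, -3], [0, 1, 1], [0, 0, 1]]):
x' = -3 + -3 = -6
y' = -5 + 1 = -4
Result: (-6, -4)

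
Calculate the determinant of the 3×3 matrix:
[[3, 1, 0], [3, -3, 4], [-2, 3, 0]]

Expansion along first row:
det = 3·det([[-3,4],[3,0]]) - 1·det([[3,4],[-2,0]]) + 0·det([[3,-3],[-2,3]])
    = 3·(-3·0 - 4·3) - 1·(3·0 - 4·-2) + 0·(3·3 - -3·-2)
    = 3·-12 - 1·8 + 0·3
    = -36 + -8 + 0 = -44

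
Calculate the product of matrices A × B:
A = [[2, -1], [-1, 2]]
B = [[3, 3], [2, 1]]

Matrix multiplication:
C[0][0] = 2×3 + -1×2 = 4
C[0][1] = 2×3 + -1×1 = 5
C[1][0] = -1×3 + 2×2 = 1
C[1][1] = -1×3 + 2×1 = -1
Result: [[4, 5], [1, -1]]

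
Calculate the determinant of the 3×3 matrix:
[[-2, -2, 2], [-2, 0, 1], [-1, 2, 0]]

Expansion along first row:
det = -2·det([[0,1],[2,0]]) - -2·det([[-2,1],[-1,0]]) + 2·det([[-2,0],[-1,2]])
    = -2·(0·0 - 1·2) - -2·(-2·0 - 1·-1) + 2·(-2·2 - 0·-1)
    = -2·-2 - -2·1 + 2·-4
    = 4 + 2 + -8 = -2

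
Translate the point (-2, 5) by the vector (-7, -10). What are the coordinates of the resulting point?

Translation by (-7, -10) (homogeneous matrix [[1, 0, -7], [0, 1, -10], [0, 0, 1]]):
x' = -2 + -7 = -9
y' = 5 + -10 = -5
Result: (-9, -5)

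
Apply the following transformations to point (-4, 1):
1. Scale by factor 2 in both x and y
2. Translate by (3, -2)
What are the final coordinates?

Step 1: Scale (-4, 1) by 2 → (-8, 2)
Step 2: Translate by (3, -2) → (-5, 0)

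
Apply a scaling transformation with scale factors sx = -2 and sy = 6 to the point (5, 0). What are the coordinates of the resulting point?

Scaling matrix:
[[-2, 0], [0, 6]]
Result: (5 × -2, 0 × 6) = (-10, 0)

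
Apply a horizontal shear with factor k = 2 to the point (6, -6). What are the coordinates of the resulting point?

Shear matrix for horizontal shear with factor k = 2:
[[1, 2], [0, 1]]
Result: (6, -6) → (-6, -6)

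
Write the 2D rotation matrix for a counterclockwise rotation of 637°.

Rotation matrix formula: [[cos θ, -sin θ], [sin θ, cos θ]]
For θ = 637°:
cos(637°) = 0.1219
sin(637°) = -0.9925
Result: [[0.1219, 0.9925], [-0.9925, 0.1219]]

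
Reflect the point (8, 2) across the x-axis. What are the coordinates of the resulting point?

Reflection across x-axis: (8, 2) → (8, -2)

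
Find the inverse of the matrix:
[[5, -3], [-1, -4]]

For [[a,b],[c,d]], inverse = (1/det)·[[d,-b],[-c,a]]
det = (5)(-4) - (-3)(-1) = -20 - 3 = -23
Inverse = (1/-23)·[[-4, 3], [1, 5]]
= [[4/23, -3/23], [-1/23, -5/23]]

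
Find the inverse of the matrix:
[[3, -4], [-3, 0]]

For [[a,b],[c,d]], inverse = (1/det)·[[d,-b],[-c,a]]
det = (3)(0) - (-4)(-3) = 0 - 12 = -12
Inverse = (1/-12)·[[0, 4], [3, 3]]
= [[0, -1/3], [-1/4, -1/4]]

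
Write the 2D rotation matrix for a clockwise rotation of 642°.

Rotation matrix formula: [[cos θ, -sin θ], [sin θ, cos θ]]
A clockwise rotation by 642° is equivalent to a counterclockwise rotation by -642°.
For θ = -642°:
cos(-642°) = 0.2079
sin(-642°) = 0.9781
Result: [[0.2079, -0.9781], [0.9781, 0.2079]]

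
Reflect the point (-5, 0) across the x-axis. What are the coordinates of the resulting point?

Reflection across x-axis: (-5, 0) → (-5, 0)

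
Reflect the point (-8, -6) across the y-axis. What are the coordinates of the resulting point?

Reflection across y-axis: (-8, -6) → (8, -6)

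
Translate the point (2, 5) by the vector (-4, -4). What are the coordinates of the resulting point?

Translation by (-4, -4) (homogeneous matrix [[1, 0, -4], [0, 1, -4], [0, 0, 1]]):
x' = 2 + -4 = -2
y' = 5 + -4 = 1
Result: (-2, 1)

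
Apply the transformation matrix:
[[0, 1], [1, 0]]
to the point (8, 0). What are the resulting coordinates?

Matrix multiplication:
[[0, 1], [1, 0]] × [8, 0]ᵀ
= [(0)(8) + (1)(0), (1)(8) + (0)(0)]ᵀ
= [0, 8]ᵀ
Result: (0, 8)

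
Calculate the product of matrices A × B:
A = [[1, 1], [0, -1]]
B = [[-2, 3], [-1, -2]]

Matrix multiplication:
C[0][0] = 1×-2 + 1×-1 = -3
C[0][1] = 1×3 + 1×-2 = 1
C[1][0] = 0×-2 + -1×-1 = 1
C[1][1] = 0×3 + -1×-2 = 2
Result: [[-3, 1], [1, 2]]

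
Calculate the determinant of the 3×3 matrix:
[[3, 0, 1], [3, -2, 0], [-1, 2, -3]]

Expansion along first row:
det = 3·det([[-2,0],[2,-3]]) - 0·det([[3,0],[-1,-3]]) + 1·det([[3,-2],[-1,2]])
    = 3·(-2·-3 - 0·2) - 0·(3·-3 - 0·-1) + 1·(3·2 - -2·-1)
    = 3·6 - 0·-9 + 1·4
    = 18 + 0 + 4 = 22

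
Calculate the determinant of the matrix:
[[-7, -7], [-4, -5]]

For a 2×2 matrix [[a, b], [c, d]], det = ad - bc
det = (-7)(-5) - (-7)(-4) = 35 - 28 = 7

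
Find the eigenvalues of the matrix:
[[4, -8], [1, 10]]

Characteristic equation: det(A - λI) = 0
λ² - (trace)λ + (det) = 0
trace = 4 + 10 = 14, det = (4)(10) - (-8)(1) = 48
λ² - (14)λ + (48) = 0
λ = (14 ± √((14)² - 4·(48))) / 2 = (14 ± √4) / 2
Solving: λ = 6, 8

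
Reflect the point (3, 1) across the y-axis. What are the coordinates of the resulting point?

Reflection across y-axis: (3, 1) → (-3, 1)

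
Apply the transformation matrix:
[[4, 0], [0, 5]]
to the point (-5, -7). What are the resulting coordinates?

Matrix multiplication:
[[4, 0], [0, 5]] × [-5, -7]ᵀ
= [(4)(-5) + (0)(-7), (0)(-5) + (5)(-7)]ᵀ
= [-20, -35]ᵀ
Result: (-20, -35)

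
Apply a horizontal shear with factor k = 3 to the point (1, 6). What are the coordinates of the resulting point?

Shear matrix for horizontal shear with factor k = 3:
[[1, 3], [0, 1]]
Result: (1, 6) → (19, 6)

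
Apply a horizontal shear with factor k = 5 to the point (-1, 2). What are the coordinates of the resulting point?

Shear matrix for horizontal shear with factor k = 5:
[[1, 5], [0, 1]]
Result: (-1, 2) → (9, 2)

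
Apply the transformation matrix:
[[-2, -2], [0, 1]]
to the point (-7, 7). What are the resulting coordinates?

Matrix multiplication:
[[-2, -2], [0, 1]] × [-7, 7]ᵀ
= [(-2)(-7) + (-2)(7), (0)(-7) + (1)(7)]ᵀ
= [0, 7]ᵀ
Result: (0, 7)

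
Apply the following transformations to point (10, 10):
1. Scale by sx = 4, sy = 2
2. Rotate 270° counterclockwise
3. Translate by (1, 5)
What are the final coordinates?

Step 1: Scale → (40, 20)
Step 2: Rotate 270° → (20, -40)
Step 3: Translate → (21, -35)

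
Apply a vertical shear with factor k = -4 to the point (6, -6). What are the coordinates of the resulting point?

Shear matrix for vertical shear with factor k = -4:
[[1, 0], [-4, 1]]
Result: (6, -6) → (6, -30)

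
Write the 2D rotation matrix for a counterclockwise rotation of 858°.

Rotation matrix formula: [[cos θ, -sin θ], [sin θ, cos θ]]
For θ = 858°:
cos(858°) = -0.7431
sin(858°) = 0.6691
Result: [[-0.7431, -0.6691], [0.6691, -0.7431]]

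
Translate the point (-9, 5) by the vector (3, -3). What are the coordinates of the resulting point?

Translation by (3, -3) (homogeneous matrix [[1, 0, 3], [0, 1, -3], [0, 0, 1]]):
x' = -9 + 3 = -6
y' = 5 + -3 = 2
Result: (-6, 2)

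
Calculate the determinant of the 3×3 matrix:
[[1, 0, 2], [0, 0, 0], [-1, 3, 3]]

Expansion along first row:
det = 1·det([[0,0],[3,3]]) - 0·det([[0,0],[-1,3]]) + 2·det([[0,0],[-1,3]])
    = 1·(0·3 - 0·3) - 0·(0·3 - 0·-1) + 2·(0·3 - 0·-1)
    = 1·0 - 0·0 + 2·0
    = 0 + 0 + 0 = 0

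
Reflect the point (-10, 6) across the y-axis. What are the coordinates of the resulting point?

Reflection across y-axis: (-10, 6) → (10, 6)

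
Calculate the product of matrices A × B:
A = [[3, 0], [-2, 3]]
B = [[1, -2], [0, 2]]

Matrix multiplication:
C[0][0] = 3×1 + 0×0 = 3
C[0][1] = 3×-2 + 0×2 = -6
C[1][0] = -2×1 + 3×0 = -2
C[1][1] = -2×-2 + 3×2 = 10
Result: [[3, -6], [-2, 10]]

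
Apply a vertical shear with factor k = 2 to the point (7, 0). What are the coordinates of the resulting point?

Shear matrix for vertical shear with factor k = 2:
[[1, 0], [2, 1]]
Result: (7, 0) → (7, 14)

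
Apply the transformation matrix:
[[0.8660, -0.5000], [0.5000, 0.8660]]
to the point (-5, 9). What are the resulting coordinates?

Matrix multiplication:
[[0.8660, -0.5000], [0.5000, 0.8660]] × [-5, 9]ᵀ
= [(0.8660)(-5) + (-0.5000)(9), (0.5000)(-5) + (0.8660)(9)]ᵀ
= [-8.8300, 5.2940]ᵀ
Result: (-8.8300, 5.2940)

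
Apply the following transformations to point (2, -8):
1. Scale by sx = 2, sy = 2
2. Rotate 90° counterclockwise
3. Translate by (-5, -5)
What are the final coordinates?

Step 1: Scale → (4, -16)
Step 2: Rotate 90° → (16, 4)
Step 3: Translate → (11, -1)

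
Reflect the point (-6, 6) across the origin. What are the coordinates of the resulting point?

Reflection across origin: (-6, 6) → (6, -6)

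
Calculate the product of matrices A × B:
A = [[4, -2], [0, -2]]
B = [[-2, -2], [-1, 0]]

Matrix multiplication:
C[0][0] = 4×-2 + -2×-1 = -6
C[0][1] = 4×-2 + -2×0 = -8
C[1][0] = 0×-2 + -2×-1 = 2
C[1][1] = 0×-2 + -2×0 = 0
Result: [[-6, -8], [2, 0]]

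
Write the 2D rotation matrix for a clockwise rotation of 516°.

Rotation matrix formula: [[cos θ, -sin θ], [sin θ, cos θ]]
A clockwise rotation by 516° is equivalent to a counterclockwise rotation by -516°.
For θ = -516°:
cos(-516°) = -0.9135
sin(-516°) = -0.4067
Result: [[-0.9135, 0.4067], [-0.4067, -0.9135]]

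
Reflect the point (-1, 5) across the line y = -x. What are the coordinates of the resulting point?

Reflection across line y = -x: (-1, 5) → (-5, 1)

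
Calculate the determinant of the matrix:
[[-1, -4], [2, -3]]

For a 2×2 matrix [[a, b], [c, d]], det = ad - bc
det = (-1)(-3) - (-4)(2) = 3 - -8 = 11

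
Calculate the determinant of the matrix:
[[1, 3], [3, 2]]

For a 2×2 matrix [[a, b], [c, d]], det = ad - bc
det = (1)(2) - (3)(3) = 2 - 9 = -7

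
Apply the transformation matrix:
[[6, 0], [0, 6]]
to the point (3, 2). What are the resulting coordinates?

Matrix multiplication:
[[6, 0], [0, 6]] × [3, 2]ᵀ
= [(6)(3) + (0)(2), (0)(3) + (6)(2)]ᵀ
= [18, 12]ᵀ
Result: (18, 12)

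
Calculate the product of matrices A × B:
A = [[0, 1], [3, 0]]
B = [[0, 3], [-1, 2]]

Matrix multiplication:
C[0][0] = 0×0 + 1×-1 = -1
C[0][1] = 0×3 + 1×2 = 2
C[1][0] = 3×0 + 0×-1 = 0
C[1][1] = 3×3 + 0×2 = 9
Result: [[-1, 2], [0, 9]]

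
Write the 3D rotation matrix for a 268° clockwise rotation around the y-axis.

Rotation matrix for clockwise 268° around y-axis:
A clockwise rotation by 268° is a counterclockwise rotation by -268°.
cos(-268°) = -0.0349, sin(-268°) = 0.9994
Result: [[-0.0349, 0, 0.9994], [0, 1, 0], [-0.9994, 0, -0.0349]]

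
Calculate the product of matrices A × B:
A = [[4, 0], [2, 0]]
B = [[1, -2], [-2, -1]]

Matrix multiplication:
C[0][0] = 4×1 + 0×-2 = 4
C[0][1] = 4×-2 + 0×-1 = -8
C[1][0] = 2×1 + 0×-2 = 2
C[1][1] = 2×-2 + 0×-1 = -4
Result: [[4, -8], [2, -4]]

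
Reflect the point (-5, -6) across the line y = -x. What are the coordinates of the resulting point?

Reflection across line y = -x: (-5, -6) → (6, 5)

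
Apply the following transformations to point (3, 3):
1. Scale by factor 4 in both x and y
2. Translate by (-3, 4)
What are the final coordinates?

Step 1: Scale (3, 3) by 4 → (12, 12)
Step 2: Translate by (-3, 4) → (9, 16)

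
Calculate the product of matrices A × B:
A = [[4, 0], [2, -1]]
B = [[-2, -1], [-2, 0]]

Matrix multiplication:
C[0][0] = 4×-2 + 0×-2 = -8
C[0][1] = 4×-1 + 0×0 = -4
C[1][0] = 2×-2 + -1×-2 = -2
C[1][1] = 2×-1 + -1×0 = -2
Result: [[-8, -4], [-2, -2]]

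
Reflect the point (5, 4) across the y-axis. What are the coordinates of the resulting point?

Reflection across y-axis: (5, 4) → (-5, 4)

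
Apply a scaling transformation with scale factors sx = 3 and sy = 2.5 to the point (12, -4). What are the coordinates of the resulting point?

Scaling matrix:
[[3, 0], [0, 2.50]]
Result: (12 × 3, -4 × 2.5) = (36, -10)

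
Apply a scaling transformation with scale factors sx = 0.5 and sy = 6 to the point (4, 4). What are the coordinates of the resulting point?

Scaling matrix:
[[0.50, 0], [0, 6]]
Result: (4 × 0.5, 4 × 6) = (2, 24)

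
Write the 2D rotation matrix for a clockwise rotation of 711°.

Rotation matrix formula: [[cos θ, -sin θ], [sin θ, cos θ]]
A clockwise rotation by 711° is equivalent to a counterclockwise rotation by -711°.
For θ = -711°:
cos(-711°) = 0.9877
sin(-711°) = 0.1564
Result: [[0.9877, -0.1564], [0.1564, 0.9877]]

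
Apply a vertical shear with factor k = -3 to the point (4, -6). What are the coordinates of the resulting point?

Shear matrix for vertical shear with factor k = -3:
[[1, 0], [-3, 1]]
Result: (4, -6) → (4, -18)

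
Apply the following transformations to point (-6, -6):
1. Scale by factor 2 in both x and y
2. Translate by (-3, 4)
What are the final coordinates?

Step 1: Scale (-6, -6) by 2 → (-12, -12)
Step 2: Translate by (-3, 4) → (-15, -8)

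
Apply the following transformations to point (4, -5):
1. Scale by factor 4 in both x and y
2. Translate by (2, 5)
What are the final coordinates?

Step 1: Scale (4, -5) by 4 → (16, -20)
Step 2: Translate by (2, 5) → (18, -15)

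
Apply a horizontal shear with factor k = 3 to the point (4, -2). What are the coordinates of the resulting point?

Shear matrix for horizontal shear with factor k = 3:
[[1, 3], [0, 1]]
Result: (4, -2) → (-2, -2)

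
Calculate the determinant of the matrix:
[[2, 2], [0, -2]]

For a 2×2 matrix [[a, b], [c, d]], det = ad - bc
det = (2)(-2) - (2)(0) = -4 - 0 = -4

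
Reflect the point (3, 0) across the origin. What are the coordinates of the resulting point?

Reflection across origin: (3, 0) → (-3, 0)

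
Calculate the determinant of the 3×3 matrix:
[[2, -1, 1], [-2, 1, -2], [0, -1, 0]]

Expansion along first row:
det = 2·det([[1,-2],[-1,0]]) - -1·det([[-2,-2],[0,0]]) + 1·det([[-2,1],[0,-1]])
    = 2·(1·0 - -2·-1) - -1·(-2·0 - -2·0) + 1·(-2·-1 - 1·0)
    = 2·-2 - -1·0 + 1·2
    = -4 + 0 + 2 = -2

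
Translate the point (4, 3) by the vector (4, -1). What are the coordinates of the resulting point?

Translation by (4, -1) (homogeneous matrix [[1, 0, 4], [0, 1, -1], [0, 0, 1]]):
x' = 4 + 4 = 8
y' = 3 + -1 = 2
Result: (8, 2)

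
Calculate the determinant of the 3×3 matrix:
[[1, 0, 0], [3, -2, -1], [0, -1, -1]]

Expansion along first row:
det = 1·det([[-2,-1],[-1,-1]]) - 0·det([[3,-1],[0,-1]]) + 0·det([[3,-2],[0,-1]])
    = 1·(-2·-1 - -1·-1) - 0·(3·-1 - -1·0) + 0·(3·-1 - -2·0)
    = 1·1 - 0·-3 + 0·-3
    = 1 + 0 + 0 = 1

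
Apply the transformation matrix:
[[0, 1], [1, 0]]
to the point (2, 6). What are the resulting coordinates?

Matrix multiplication:
[[0, 1], [1, 0]] × [2, 6]ᵀ
= [(0)(2) + (1)(6), (1)(2) + (0)(6)]ᵀ
= [6, 2]ᵀ
Result: (6, 2)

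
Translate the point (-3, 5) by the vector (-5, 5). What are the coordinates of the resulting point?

Translation by (-5, 5) (homogeneous matrix [[1, 0, -5], [0, 1, 5], [0, 0, 1]]):
x' = -3 + -5 = -8
y' = 5 + 5 = 10
Result: (-8, 10)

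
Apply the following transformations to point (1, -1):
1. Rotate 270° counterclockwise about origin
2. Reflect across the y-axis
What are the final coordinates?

Step 1: Rotate 270° → (-1, -1)
Step 2: Reflect across y-axis → (1, -1)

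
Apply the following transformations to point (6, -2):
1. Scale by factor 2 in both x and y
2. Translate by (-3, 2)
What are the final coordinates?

Step 1: Scale (6, -2) by 2 → (12, -4)
Step 2: Translate by (-3, 2) → (9, -2)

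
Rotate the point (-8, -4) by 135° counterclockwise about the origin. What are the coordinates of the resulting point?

Rotation matrix for 135°: [[cos 135°, -sin 135°], [sin 135°, cos 135°]] ≈ [[-0.707107, -0.707107], [0.707107, -0.707107]]
[[-0.707107, -0.707107], [0.707107, -0.707107]] × [-8, -4]ᵀ ≈ [8.4853, -2.8284]ᵀ
Result: (8.4853, -2.8284)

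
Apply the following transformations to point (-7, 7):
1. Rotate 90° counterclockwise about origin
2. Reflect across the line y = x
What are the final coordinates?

Step 1: Rotate 90° → (-7, -7)
Step 2: Reflect across line y = x → (-7, -7)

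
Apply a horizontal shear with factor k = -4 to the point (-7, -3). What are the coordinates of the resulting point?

Shear matrix for horizontal shear with factor k = -4:
[[1, -4], [0, 1]]
Result: (-7, -3) → (5, -3)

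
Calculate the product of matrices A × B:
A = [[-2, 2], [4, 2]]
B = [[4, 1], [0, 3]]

Matrix multiplication:
C[0][0] = -2×4 + 2×0 = -8
C[0][1] = -2×1 + 2×3 = 4
C[1][0] = 4×4 + 2×0 = 16
C[1][1] = 4×1 + 2×3 = 10
Result: [[-8, 4], [16, 10]]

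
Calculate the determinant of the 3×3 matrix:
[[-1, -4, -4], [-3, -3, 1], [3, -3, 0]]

Expansion along first row:
det = -1·det([[-3,1],[-3,0]]) - -4·det([[-3,1],[3,0]]) + -4·det([[-3,-3],[3,-3]])
    = -1·(-3·0 - 1·-3) - -4·(-3·0 - 1·3) + -4·(-3·-3 - -3·3)
    = -1·3 - -4·-3 + -4·18
    = -3 + -12 + -72 = -87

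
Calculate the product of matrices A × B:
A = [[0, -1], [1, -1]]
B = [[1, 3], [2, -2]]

Matrix multiplication:
C[0][0] = 0×1 + -1×2 = -2
C[0][1] = 0×3 + -1×-2 = 2
C[1][0] = 1×1 + -1×2 = -1
C[1][1] = 1×3 + -1×-2 = 5
Result: [[-2, 2], [-1, 5]]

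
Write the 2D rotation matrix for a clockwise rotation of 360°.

Rotation matrix formula: [[cos θ, -sin θ], [sin θ, cos θ]]
A clockwise rotation by 360° is equivalent to a counterclockwise rotation by -360°.
For θ = -360°:
cos(-360°) = 1
sin(-360°) = 0
Result: [[1, 0], [0, 1]]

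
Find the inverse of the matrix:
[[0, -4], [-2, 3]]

For [[a,b],[c,d]], inverse = (1/det)·[[d,-b],[-c,a]]
det = (0)(3) - (-4)(-2) = 0 - 8 = -8
Inverse = (1/-8)·[[3, 4], [2, 0]]
= [[-3/8, -1/2], [-1/4, 0]]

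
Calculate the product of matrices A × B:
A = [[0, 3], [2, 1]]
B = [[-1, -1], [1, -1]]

Matrix multiplication:
C[0][0] = 0×-1 + 3×1 = 3
C[0][1] = 0×-1 + 3×-1 = -3
C[1][0] = 2×-1 + 1×1 = -1
C[1][1] = 2×-1 + 1×-1 = -3
Result: [[3, -3], [-1, -3]]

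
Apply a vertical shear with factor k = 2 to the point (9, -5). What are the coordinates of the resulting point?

Shear matrix for vertical shear with factor k = 2:
[[1, 0], [2, 1]]
Result: (9, -5) → (9, 13)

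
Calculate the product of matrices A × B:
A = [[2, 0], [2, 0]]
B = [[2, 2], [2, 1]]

Matrix multiplication:
C[0][0] = 2×2 + 0×2 = 4
C[0][1] = 2×2 + 0×1 = 4
C[1][0] = 2×2 + 0×2 = 4
C[1][1] = 2×2 + 0×1 = 4
Result: [[4, 4], [4, 4]]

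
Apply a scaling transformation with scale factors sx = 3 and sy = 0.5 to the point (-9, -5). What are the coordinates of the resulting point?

Scaling matrix:
[[3, 0], [0, 0.50]]
Result: (-9 × 3, -5 × 0.5) = (-27, -2.5)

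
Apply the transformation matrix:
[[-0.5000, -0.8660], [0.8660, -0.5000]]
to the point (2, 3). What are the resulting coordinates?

Matrix multiplication:
[[-0.5000, -0.8660], [0.8660, -0.5000]] × [2, 3]ᵀ
= [(-0.5000)(2) + (-0.8660)(3), (0.8660)(2) + (-0.5000)(3)]ᵀ
= [-3.5980, 0.2320]ᵀ
Result: (-3.5980, 0.2320)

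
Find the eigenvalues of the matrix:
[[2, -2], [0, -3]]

Characteristic equation: det(A - λI) = 0
λ² - (trace)λ + (det) = 0
trace = 2 + -3 = -1, det = (2)(-3) - (-2)(0) = -6
λ² - (-1)λ + (-6) = 0
λ = (-1 ± √((-1)² - 4·(-6))) / 2 = (-1 ± √25) / 2
Solving: λ = -3, 2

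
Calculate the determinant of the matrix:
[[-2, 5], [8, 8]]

For a 2×2 matrix [[a, b], [c, d]], det = ad - bc
det = (-2)(8) - (5)(8) = -16 - 40 = -56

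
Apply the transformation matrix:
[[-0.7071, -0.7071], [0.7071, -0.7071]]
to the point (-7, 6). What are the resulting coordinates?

Matrix multiplication:
[[-0.7071, -0.7071], [0.7071, -0.7071]] × [-7, 6]ᵀ
= [(-0.7071)(-7) + (-0.7071)(6), (0.7071)(-7) + (-0.7071)(6)]ᵀ
= [0.7071, -9.1923]ᵀ
Result: (0.7071, -9.1923)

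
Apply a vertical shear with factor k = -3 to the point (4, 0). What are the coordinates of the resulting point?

Shear matrix for vertical shear with factor k = -3:
[[1, 0], [-3, 1]]
Result: (4, 0) → (4, -12)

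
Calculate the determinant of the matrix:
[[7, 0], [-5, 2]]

For a 2×2 matrix [[a, b], [c, d]], det = ad - bc
det = (7)(2) - (0)(-5) = 14 - 0 = 14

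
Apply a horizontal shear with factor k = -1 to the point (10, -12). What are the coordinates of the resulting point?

Shear matrix for horizontal shear with factor k = -1:
[[1, -1], [0, 1]]
Result: (10, -12) → (22, -12)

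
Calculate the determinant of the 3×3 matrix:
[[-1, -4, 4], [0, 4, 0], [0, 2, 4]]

Expansion along first row:
det = -1·det([[4,0],[2,4]]) - -4·det([[0,0],[0,4]]) + 4·det([[0,4],[0,2]])
    = -1·(4·4 - 0·2) - -4·(0·4 - 0·0) + 4·(0·2 - 4·0)
    = -1·16 - -4·0 + 4·0
    = -16 + 0 + 0 = -16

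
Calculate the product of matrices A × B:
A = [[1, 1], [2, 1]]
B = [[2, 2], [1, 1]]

Matrix multiplication:
C[0][0] = 1×2 + 1×1 = 3
C[0][1] = 1×2 + 1×1 = 3
C[1][0] = 2×2 + 1×1 = 5
C[1][1] = 2×2 + 1×1 = 5
Result: [[3, 3], [5, 5]]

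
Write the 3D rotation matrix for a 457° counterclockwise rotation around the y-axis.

Rotation matrix for counterclockwise 457° around y-axis:
cos(457°) = -0.1219, sin(457°) = 0.9925
Result: [[-0.1219, 0, 0.9925], [0, 1, 0], [-0.9925, 0, -0.1219]]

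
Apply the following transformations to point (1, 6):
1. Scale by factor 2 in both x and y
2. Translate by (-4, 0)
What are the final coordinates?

Step 1: Scale (1, 6) by 2 → (2, 12)
Step 2: Translate by (-4, 0) → (-2, 12)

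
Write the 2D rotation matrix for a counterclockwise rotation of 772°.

Rotation matrix formula: [[cos θ, -sin θ], [sin θ, cos θ]]
For θ = 772°:
cos(772°) = 0.6157
sin(772°) = 0.7880
Result: [[0.6157, -0.7880], [0.7880, 0.6157]]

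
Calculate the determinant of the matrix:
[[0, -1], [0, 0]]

For a 2×2 matrix [[a, b], [c, d]], det = ad - bc
det = (0)(0) - (-1)(0) = 0 - 0 = 0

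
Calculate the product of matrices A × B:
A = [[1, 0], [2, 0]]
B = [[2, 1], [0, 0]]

Matrix multiplication:
C[0][0] = 1×2 + 0×0 = 2
C[0][1] = 1×1 + 0×0 = 1
C[1][0] = 2×2 + 0×0 = 4
C[1][1] = 2×1 + 0×0 = 2
Result: [[2, 1], [4, 2]]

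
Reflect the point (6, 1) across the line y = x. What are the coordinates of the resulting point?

Reflection across line y = x: (6, 1) → (1, 6)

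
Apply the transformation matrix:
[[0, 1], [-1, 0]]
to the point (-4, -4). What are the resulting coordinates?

Matrix multiplication:
[[0, 1], [-1, 0]] × [-4, -4]ᵀ
= [(0)(-4) + (1)(-4), (-1)(-4) + (0)(-4)]ᵀ
= [-4, 4]ᵀ
Result: (-4, 4)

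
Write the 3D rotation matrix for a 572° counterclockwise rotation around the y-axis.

Rotation matrix for counterclockwise 572° around y-axis:
cos(572°) = -0.8480, sin(572°) = -0.5299
Result: [[-0.8480, 0, -0.5299], [0, 1, 0], [0.5299, 0, -0.8480]]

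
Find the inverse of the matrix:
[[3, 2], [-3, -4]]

For [[a,b],[c,d]], inverse = (1/det)·[[d,-b],[-c,a]]
det = (3)(-4) - (2)(-3) = -12 - -6 = -6
Inverse = (1/-6)·[[-4, -2], [3, 3]]
= [[2/3, 1/3], [-1/2, -1/2]]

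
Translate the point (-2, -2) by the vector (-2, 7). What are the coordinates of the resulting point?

Translation by (-2, 7) (homogeneous matrix [[1, 0, -2], [0, 1, 7], [0, 0, 1]]):
x' = -2 + -2 = -4
y' = -2 + 7 = 5
Result: (-4, 5)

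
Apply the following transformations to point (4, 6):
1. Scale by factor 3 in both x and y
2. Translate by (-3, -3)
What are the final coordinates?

Step 1: Scale (4, 6) by 3 → (12, 18)
Step 2: Translate by (-3, -3) → (9, 15)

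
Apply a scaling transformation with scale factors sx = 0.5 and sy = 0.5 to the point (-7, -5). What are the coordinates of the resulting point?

Scaling matrix:
[[0.50, 0], [0, 0.50]]
Result: (-7 × 0.5, -5 × 0.5) = (-3.5, -2.5)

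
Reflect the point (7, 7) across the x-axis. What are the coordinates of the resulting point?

Reflection across x-axis: (7, 7) → (7, -7)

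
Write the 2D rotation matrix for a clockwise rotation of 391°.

Rotation matrix formula: [[cos θ, -sin θ], [sin θ, cos θ]]
A clockwise rotation by 391° is equivalent to a counterclockwise rotation by -391°.
For θ = -391°:
cos(-391°) = 0.8572
sin(-391°) = -0.5150
Result: [[0.8572, 0.5150], [-0.5150, 0.8572]]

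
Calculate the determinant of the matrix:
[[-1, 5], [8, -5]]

For a 2×2 matrix [[a, b], [c, d]], det = ad - bc
det = (-1)(-5) - (5)(8) = 5 - 40 = -35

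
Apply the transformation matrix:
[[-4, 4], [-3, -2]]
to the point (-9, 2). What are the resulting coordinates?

Matrix multiplication:
[[-4, 4], [-3, -2]] × [-9, 2]ᵀ
= [(-4)(-9) + (4)(2), (-3)(-9) + (-2)(2)]ᵀ
= [44, 23]ᵀ
Result: (44, 23)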